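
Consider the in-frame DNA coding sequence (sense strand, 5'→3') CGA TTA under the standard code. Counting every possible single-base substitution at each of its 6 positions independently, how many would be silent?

6

Codon 1 (CGA, Arg): 4 synonymous substitutions.
Codon 2 (TTA, Leu): 2 synonymous substitutions.
Total: 4 + 2 = 6.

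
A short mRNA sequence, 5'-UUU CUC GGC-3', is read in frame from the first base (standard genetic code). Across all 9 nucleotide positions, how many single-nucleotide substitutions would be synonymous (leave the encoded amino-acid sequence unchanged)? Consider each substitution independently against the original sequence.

Codon 1 (UUU, Phe): 1 synonymous substitution.
Codon 2 (CUC, Leu): 3 synonymous substitutions.
Codon 3 (GGC, Gly): 3 synonymous substitutions.
Total: 1 + 3 + 3 = 7.

7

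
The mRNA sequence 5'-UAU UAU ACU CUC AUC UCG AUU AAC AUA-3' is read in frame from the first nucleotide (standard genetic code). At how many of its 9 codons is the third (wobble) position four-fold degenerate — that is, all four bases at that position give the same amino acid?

3

Codon 1 UAU (Tyr): third position 2-fold.
Codon 2 UAU (Tyr): third position 2-fold.
Codon 3 ACU (Thr): third position 4-fold.
Codon 4 CUC (Leu): third position 4-fold.
Codon 5 AUC (Ile): third position 3-fold.
Codon 6 UCG (Ser): third position 4-fold.
Codon 7 AUU (Ile): third position 3-fold.
Codon 8 AAC (Asn): third position 2-fold.
Codon 9 AUA (Ile): third position 3-fold.
Four-fold degenerate third positions: 3.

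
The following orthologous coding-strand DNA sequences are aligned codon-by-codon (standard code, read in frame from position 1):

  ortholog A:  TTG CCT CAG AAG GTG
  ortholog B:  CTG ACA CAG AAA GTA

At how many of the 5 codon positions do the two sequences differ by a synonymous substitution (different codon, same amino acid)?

Codon 1: TTG Leu / CTG Leu — synonymous.
Codon 2: CCT Pro / ACA Thr — nonsynonymous.
Codon 3: CAG Gln / CAG Gln — identical.
Codon 4: AAG Lys / AAA Lys — synonymous.
Codon 5: GTG Val / GTA Val — synonymous.
Synonymous differences: 3.

3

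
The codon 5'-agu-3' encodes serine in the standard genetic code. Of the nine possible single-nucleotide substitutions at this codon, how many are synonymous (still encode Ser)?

Position 1: none → 0 synonymous.
Position 2: none → 0 synonymous.
Position 3: AGC → 1 synonymous.
Total: 0 + 0 + 1 = 1.

1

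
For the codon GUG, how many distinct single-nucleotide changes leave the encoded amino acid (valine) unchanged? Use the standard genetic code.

3

Position 1: none → 0 synonymous.
Position 2: none → 0 synonymous.
Position 3: GUU, GUC, GUA → 3 synonymous.
Total: 0 + 0 + 3 = 3.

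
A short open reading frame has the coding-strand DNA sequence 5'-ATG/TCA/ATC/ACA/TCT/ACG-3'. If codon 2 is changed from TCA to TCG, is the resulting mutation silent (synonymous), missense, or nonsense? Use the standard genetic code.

silent

Position 6 falls in codon 2: TCA → Ser.
After the substitution the codon is TCG → Ser.
Both encode Ser, so the change is synonymous.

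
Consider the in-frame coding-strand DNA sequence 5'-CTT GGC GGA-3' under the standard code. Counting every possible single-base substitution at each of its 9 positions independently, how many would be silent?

9

Codon 1 (CTT, Leu): 3 synonymous substitutions.
Codon 2 (GGC, Gly): 3 synonymous substitutions.
Codon 3 (GGA, Gly): 3 synonymous substitutions.
Total: 3 + 3 + 3 = 9.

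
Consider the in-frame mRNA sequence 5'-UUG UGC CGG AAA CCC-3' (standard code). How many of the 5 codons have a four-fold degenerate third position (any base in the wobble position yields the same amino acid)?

2

Codon 1 UUG (Leu): third position 2-fold.
Codon 2 UGC (Cys): third position 2-fold.
Codon 3 CGG (Arg): third position 4-fold.
Codon 4 AAA (Lys): third position 2-fold.
Codon 5 CCC (Pro): third position 4-fold.
Four-fold degenerate third positions: 2.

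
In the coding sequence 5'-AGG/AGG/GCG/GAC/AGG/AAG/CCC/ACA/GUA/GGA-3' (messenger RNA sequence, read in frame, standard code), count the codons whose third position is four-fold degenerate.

Codon 1 AGG (Arg): third position 2-fold.
Codon 2 AGG (Arg): third position 2-fold.
Codon 3 GCG (Ala): third position 4-fold.
Codon 4 GAC (Asp): third position 2-fold.
Codon 5 AGG (Arg): third position 2-fold.
Codon 6 AAG (Lys): third position 2-fold.
Codon 7 CCC (Pro): third position 4-fold.
Codon 8 ACA (Thr): third position 4-fold.
Codon 9 GUA (Val): third position 4-fold.
Codon 10 GGA (Gly): third position 4-fold.
Four-fold degenerate third positions: 5.

5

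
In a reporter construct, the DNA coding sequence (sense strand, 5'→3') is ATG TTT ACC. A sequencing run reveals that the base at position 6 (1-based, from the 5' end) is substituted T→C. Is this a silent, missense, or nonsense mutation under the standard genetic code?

silent

Position 6 falls in codon 2: TTT → Phe.
After the substitution the codon is TTC → Phe.
Both encode Phe, so the change is synonymous.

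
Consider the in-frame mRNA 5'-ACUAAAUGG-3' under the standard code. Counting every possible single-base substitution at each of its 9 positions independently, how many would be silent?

Codon 1 (ACU, Thr): 3 synonymous substitutions.
Codon 2 (AAA, Lys): 1 synonymous substitution.
Codon 3 (UGG, Trp): 0 synonymous substitutions.
Total: 3 + 1 + 0 = 4.

4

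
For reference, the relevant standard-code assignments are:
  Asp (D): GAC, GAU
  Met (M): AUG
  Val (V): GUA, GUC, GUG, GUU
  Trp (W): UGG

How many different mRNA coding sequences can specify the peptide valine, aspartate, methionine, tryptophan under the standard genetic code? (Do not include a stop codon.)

Val: 4 codons.
Asp: 2 codons.
Met: 1 codon.
Trp: 1 codon.
4 × 2 × 1 × 1 = 8.

8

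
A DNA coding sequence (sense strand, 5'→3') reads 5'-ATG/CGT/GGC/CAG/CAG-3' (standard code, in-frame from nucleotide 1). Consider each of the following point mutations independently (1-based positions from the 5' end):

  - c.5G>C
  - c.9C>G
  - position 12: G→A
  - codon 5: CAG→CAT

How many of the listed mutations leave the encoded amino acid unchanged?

Codon 2: CGT (Arg) → CCT (Pro) — missense.
Codon 3: GGC (Gly) → GGG (Gly) — synonymous.
Codon 4: CAG (Gln) → CAA (Gln) — synonymous.
Codon 5: CAG (Gln) → CAT (His) — missense.
Synonymous: 2 of 4.

2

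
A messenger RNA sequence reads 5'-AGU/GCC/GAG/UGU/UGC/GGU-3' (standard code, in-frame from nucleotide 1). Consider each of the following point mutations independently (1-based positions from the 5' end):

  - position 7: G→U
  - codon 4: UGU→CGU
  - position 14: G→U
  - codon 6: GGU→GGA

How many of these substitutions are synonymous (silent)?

Codon 3: GAG (Glu) → UAG (Stop) — nonsense.
Codon 4: UGU (Cys) → CGU (Arg) — missense.
Codon 5: UGC (Cys) → UUC (Phe) — missense.
Codon 6: GGU (Gly) → GGA (Gly) — synonymous.
Synonymous: 1 of 4.

1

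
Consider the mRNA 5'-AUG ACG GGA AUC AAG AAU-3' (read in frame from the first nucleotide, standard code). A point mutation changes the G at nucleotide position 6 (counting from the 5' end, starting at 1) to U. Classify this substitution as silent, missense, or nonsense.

Position 6 falls in codon 2: ACG → Thr.
After the substitution the codon is ACU → Thr.
Both encode Thr, so the change is synonymous.

silent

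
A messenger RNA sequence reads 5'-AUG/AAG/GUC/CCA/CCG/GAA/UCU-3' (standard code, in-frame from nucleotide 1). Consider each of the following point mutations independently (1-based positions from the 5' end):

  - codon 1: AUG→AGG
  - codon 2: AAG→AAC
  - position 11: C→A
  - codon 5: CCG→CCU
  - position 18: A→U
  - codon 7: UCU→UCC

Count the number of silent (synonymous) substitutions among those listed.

Codon 1: AUG (Met) → AGG (Arg) — missense.
Codon 2: AAG (Lys) → AAC (Asn) — missense.
Codon 4: CCA (Pro) → CAA (Gln) — missense.
Codon 5: CCG (Pro) → CCU (Pro) — synonymous.
Codon 6: GAA (Glu) → GAU (Asp) — missense.
Codon 7: UCU (Ser) → UCC (Ser) — synonymous.
Synonymous: 2 of 6.

2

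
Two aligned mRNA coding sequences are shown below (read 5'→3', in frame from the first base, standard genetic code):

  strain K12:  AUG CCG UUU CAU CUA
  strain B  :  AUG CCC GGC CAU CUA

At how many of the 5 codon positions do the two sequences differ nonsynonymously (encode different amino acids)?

1

Codon 1: AUG Met / AUG Met — identical.
Codon 2: CCG Pro / CCC Pro — synonymous.
Codon 3: UUU Phe / GGC Gly — nonsynonymous.
Codon 4: CAU His / CAU His — identical.
Codon 5: CUA Leu / CUA Leu — identical.
Nonsynonymous differences: 1.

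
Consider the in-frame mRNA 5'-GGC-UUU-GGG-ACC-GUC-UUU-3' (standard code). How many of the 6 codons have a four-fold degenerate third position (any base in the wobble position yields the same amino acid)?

4

Codon 1 GGC (Gly): third position 4-fold.
Codon 2 UUU (Phe): third position 2-fold.
Codon 3 GGG (Gly): third position 4-fold.
Codon 4 ACC (Thr): third position 4-fold.
Codon 5 GUC (Val): third position 4-fold.
Codon 6 UUU (Phe): third position 2-fold.
Four-fold degenerate third positions: 4.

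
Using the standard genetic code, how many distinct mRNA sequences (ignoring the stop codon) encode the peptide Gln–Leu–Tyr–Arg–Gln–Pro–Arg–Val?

27648

Gln: 2 codons.
Leu: 6 codons.
Tyr: 2 codons.
Arg: 6 codons.
Gln: 2 codons.
Pro: 4 codons.
Arg: 6 codons.
Val: 4 codons.
2 × 6 × 2 × 6 × 2 × 4 × 6 × 4 = 27648.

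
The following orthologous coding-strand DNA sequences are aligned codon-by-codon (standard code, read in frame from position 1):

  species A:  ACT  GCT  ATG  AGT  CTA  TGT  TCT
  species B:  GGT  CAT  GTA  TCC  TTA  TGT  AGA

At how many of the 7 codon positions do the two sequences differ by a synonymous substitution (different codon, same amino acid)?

2

Codon 1: ACT Thr / GGT Gly — nonsynonymous.
Codon 2: GCT Ala / CAT His — nonsynonymous.
Codon 3: ATG Met / GTA Val — nonsynonymous.
Codon 4: AGT Ser / TCC Ser — synonymous.
Codon 5: CTA Leu / TTA Leu — synonymous.
Codon 6: TGT Cys / TGT Cys — identical.
Codon 7: TCT Ser / AGA Arg — nonsynonymous.
Synonymous differences: 2.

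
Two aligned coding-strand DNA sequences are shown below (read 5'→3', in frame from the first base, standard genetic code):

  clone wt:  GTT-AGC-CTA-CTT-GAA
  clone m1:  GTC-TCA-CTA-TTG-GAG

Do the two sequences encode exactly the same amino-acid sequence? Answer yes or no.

Codon 1: GTT Val / GTC Val — synonymous.
Codon 2: AGC Ser / TCA Ser — synonymous.
Codon 3: CTA Leu / CTA Leu — identical.
Codon 4: CTT Leu / TTG Leu — synonymous.
Codon 5: GAA Glu / GAG Glu — synonymous.
Nonsynonymous differences: 0 → same protein.

yes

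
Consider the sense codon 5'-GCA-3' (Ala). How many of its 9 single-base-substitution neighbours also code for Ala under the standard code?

Position 1: none → 0 synonymous.
Position 2: none → 0 synonymous.
Position 3: GCU, GCC, GCG → 3 synonymous.
Total: 0 + 0 + 3 = 3.

3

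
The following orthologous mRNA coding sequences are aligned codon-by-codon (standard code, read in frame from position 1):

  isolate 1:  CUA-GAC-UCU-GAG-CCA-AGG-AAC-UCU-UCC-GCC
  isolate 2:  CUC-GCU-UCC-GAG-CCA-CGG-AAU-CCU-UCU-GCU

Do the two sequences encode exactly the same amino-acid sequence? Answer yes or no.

Codon 1: CUA Leu / CUC Leu — synonymous.
Codon 2: GAC Asp / GCU Ala — nonsynonymous.
Codon 3: UCU Ser / UCC Ser — synonymous.
Codon 4: GAG Glu / GAG Glu — identical.
Codon 5: CCA Pro / CCA Pro — identical.
Codon 6: AGG Arg / CGG Arg — synonymous.
Codon 7: AAC Asn / AAU Asn — synonymous.
Codon 8: UCU Ser / CCU Pro — nonsynonymous.
Codon 9: UCC Ser / UCU Ser — synonymous.
Codon 10: GCC Ala / GCU Ala — synonymous.
Nonsynonymous differences: 2 → different protein.

no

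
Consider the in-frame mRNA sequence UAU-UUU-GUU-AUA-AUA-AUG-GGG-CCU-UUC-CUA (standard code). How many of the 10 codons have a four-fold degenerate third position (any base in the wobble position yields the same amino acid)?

4

Codon 1 UAU (Tyr): third position 2-fold.
Codon 2 UUU (Phe): third position 2-fold.
Codon 3 GUU (Val): third position 4-fold.
Codon 4 AUA (Ile): third position 3-fold.
Codon 5 AUA (Ile): third position 3-fold.
Codon 6 AUG (Met): third position 1-fold.
Codon 7 GGG (Gly): third position 4-fold.
Codon 8 CCU (Pro): third position 4-fold.
Codon 9 UUC (Phe): third position 2-fold.
Codon 10 CUA (Leu): third position 4-fold.
Four-fold degenerate third positions: 4.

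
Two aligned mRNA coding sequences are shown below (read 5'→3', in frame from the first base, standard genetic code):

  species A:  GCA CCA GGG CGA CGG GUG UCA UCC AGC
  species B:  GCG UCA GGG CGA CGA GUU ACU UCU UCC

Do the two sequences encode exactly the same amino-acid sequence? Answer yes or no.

no

Codon 1: GCA Ala / GCG Ala — synonymous.
Codon 2: CCA Pro / UCA Ser — nonsynonymous.
Codon 3: GGG Gly / GGG Gly — identical.
Codon 4: CGA Arg / CGA Arg — identical.
Codon 5: CGG Arg / CGA Arg — synonymous.
Codon 6: GUG Val / GUU Val — synonymous.
Codon 7: UCA Ser / ACU Thr — nonsynonymous.
Codon 8: UCC Ser / UCU Ser — synonymous.
Codon 9: AGC Ser / UCC Ser — synonymous.
Nonsynonymous differences: 2 → different protein.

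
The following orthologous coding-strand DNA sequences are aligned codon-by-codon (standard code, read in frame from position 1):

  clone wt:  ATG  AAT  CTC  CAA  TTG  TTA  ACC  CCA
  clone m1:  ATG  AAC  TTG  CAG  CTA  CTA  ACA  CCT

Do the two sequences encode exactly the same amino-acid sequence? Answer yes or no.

yes

Codon 1: ATG Met / ATG Met — identical.
Codon 2: AAT Asn / AAC Asn — synonymous.
Codon 3: CTC Leu / TTG Leu — synonymous.
Codon 4: CAA Gln / CAG Gln — synonymous.
Codon 5: TTG Leu / CTA Leu — synonymous.
Codon 6: TTA Leu / CTA Leu — synonymous.
Codon 7: ACC Thr / ACA Thr — synonymous.
Codon 8: CCA Pro / CCT Pro — synonymous.
Nonsynonymous differences: 0 → same protein.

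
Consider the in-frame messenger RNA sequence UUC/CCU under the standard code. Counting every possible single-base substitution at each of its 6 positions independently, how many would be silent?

4

Codon 1 (UUC, Phe): 1 synonymous substitution.
Codon 2 (CCU, Pro): 3 synonymous substitutions.
Total: 1 + 3 = 4.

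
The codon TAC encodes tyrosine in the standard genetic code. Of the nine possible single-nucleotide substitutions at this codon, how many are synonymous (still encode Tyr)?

1

Position 1: none → 0 synonymous.
Position 2: none → 0 synonymous.
Position 3: TAT → 1 synonymous.
Total: 0 + 0 + 1 = 1.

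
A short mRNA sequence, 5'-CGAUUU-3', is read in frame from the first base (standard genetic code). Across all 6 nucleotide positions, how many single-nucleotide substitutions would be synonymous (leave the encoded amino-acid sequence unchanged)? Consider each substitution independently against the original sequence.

5

Codon 1 (CGA, Arg): 4 synonymous substitutions.
Codon 2 (UUU, Phe): 1 synonymous substitution.
Total: 4 + 1 = 5.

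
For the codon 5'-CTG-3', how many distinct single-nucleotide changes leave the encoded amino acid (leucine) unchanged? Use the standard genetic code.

4

Position 1: TTG → 1 synonymous.
Position 2: none → 0 synonymous.
Position 3: CTT, CTC, CTA → 3 synonymous.
Total: 1 + 0 + 3 = 4.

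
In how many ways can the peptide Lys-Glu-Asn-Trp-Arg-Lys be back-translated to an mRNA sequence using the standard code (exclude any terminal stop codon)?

96

Lys: 2 codons.
Glu: 2 codons.
Asn: 2 codons.
Trp: 1 codon.
Arg: 6 codons.
Lys: 2 codons.
2 × 2 × 2 × 1 × 6 × 2 = 96.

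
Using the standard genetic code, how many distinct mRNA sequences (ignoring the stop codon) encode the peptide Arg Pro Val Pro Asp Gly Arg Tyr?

Arg: 6 codons.
Pro: 4 codons.
Val: 4 codons.
Pro: 4 codons.
Asp: 2 codons.
Gly: 4 codons.
Arg: 6 codons.
Tyr: 2 codons.
6 × 4 × 4 × 4 × 2 × 4 × 6 × 2 = 36864.

36864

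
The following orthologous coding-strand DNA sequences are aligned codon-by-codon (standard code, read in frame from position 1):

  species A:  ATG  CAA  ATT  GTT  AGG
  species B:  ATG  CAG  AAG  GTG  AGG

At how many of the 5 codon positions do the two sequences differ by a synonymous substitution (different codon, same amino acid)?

Codon 1: ATG Met / ATG Met — identical.
Codon 2: CAA Gln / CAG Gln — synonymous.
Codon 3: ATT Ile / AAG Lys — nonsynonymous.
Codon 4: GTT Val / GTG Val — synonymous.
Codon 5: AGG Arg / AGG Arg — identical.
Synonymous differences: 2.

2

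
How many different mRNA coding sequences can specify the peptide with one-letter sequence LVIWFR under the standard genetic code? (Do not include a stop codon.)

Leu: 6 codons.
Val: 4 codons.
Ile: 3 codons.
Trp: 1 codon.
Phe: 2 codons.
Arg: 6 codons.
6 × 4 × 3 × 1 × 2 × 6 = 864.

864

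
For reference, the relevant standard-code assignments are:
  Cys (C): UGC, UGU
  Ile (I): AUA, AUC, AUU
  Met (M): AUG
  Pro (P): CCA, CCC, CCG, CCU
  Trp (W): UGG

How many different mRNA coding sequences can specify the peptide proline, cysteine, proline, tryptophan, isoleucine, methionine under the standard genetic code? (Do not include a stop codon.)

Pro: 4 codons.
Cys: 2 codons.
Pro: 4 codons.
Trp: 1 codon.
Ile: 3 codons.
Met: 1 codon.
4 × 2 × 4 × 1 × 3 × 1 = 96.

96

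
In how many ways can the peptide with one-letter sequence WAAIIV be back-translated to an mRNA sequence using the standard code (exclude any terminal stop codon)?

576

Trp: 1 codon.
Ala: 4 codons.
Ala: 4 codons.
Ile: 3 codons.
Ile: 3 codons.
Val: 4 codons.
1 × 4 × 4 × 3 × 3 × 4 = 576.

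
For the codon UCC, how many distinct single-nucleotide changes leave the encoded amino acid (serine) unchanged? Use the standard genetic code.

3

Position 1: none → 0 synonymous.
Position 2: none → 0 synonymous.
Position 3: UCU, UCA, UCG → 3 synonymous.
Total: 0 + 0 + 3 = 3.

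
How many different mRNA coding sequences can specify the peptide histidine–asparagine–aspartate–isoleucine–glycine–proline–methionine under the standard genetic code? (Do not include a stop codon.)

384

His: 2 codons.
Asn: 2 codons.
Asp: 2 codons.
Ile: 3 codons.
Gly: 4 codons.
Pro: 4 codons.
Met: 1 codon.
2 × 2 × 2 × 3 × 4 × 4 × 1 = 384.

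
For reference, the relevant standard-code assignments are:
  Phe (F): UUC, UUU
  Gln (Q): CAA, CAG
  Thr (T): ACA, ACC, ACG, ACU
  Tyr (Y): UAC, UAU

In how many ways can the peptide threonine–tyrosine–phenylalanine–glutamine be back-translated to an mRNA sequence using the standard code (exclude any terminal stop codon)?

32

Thr: 4 codons.
Tyr: 2 codons.
Phe: 2 codons.
Gln: 2 codons.
4 × 2 × 2 × 2 = 32.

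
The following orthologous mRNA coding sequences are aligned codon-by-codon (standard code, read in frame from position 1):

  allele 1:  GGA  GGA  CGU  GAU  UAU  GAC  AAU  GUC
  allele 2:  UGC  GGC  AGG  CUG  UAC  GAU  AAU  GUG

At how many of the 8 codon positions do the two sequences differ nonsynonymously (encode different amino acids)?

2

Codon 1: GGA Gly / UGC Cys — nonsynonymous.
Codon 2: GGA Gly / GGC Gly — synonymous.
Codon 3: CGU Arg / AGG Arg — synonymous.
Codon 4: GAU Asp / CUG Leu — nonsynonymous.
Codon 5: UAU Tyr / UAC Tyr — synonymous.
Codon 6: GAC Asp / GAU Asp — synonymous.
Codon 7: AAU Asn / AAU Asn — identical.
Codon 8: GUC Val / GUG Val — synonymous.
Nonsynonymous differences: 2.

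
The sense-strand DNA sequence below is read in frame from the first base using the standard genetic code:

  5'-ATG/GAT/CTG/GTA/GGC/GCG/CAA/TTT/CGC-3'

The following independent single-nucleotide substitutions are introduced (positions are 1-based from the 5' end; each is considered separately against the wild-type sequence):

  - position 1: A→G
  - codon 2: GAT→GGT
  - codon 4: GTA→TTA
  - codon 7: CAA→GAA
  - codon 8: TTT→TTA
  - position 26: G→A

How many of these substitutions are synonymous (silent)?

0

Codon 1: ATG (Met) → GTG (Val) — missense.
Codon 2: GAT (Asp) → GGT (Gly) — missense.
Codon 4: GTA (Val) → TTA (Leu) — missense.
Codon 7: CAA (Gln) → GAA (Glu) — missense.
Codon 8: TTT (Phe) → TTA (Leu) — missense.
Codon 9: CGC (Arg) → CAC (His) — missense.
Synonymous: 0 of 6.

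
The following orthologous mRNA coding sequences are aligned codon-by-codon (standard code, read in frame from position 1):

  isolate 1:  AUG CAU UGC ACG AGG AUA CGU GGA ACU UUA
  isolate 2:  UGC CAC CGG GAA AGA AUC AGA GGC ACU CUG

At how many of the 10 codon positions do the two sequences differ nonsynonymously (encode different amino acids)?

3

Codon 1: AUG Met / UGC Cys — nonsynonymous.
Codon 2: CAU His / CAC His — synonymous.
Codon 3: UGC Cys / CGG Arg — nonsynonymous.
Codon 4: ACG Thr / GAA Glu — nonsynonymous.
Codon 5: AGG Arg / AGA Arg — synonymous.
Codon 6: AUA Ile / AUC Ile — synonymous.
Codon 7: CGU Arg / AGA Arg — synonymous.
Codon 8: GGA Gly / GGC Gly — synonymous.
Codon 9: ACU Thr / ACU Thr — identical.
Codon 10: UUA Leu / CUG Leu — synonymous.
Nonsynonymous differences: 3.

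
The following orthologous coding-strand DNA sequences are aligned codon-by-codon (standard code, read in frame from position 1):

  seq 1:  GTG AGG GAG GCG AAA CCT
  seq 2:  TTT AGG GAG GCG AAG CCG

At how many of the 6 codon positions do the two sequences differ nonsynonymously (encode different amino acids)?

Codon 1: GTG Val / TTT Phe — nonsynonymous.
Codon 2: AGG Arg / AGG Arg — identical.
Codon 3: GAG Glu / GAG Glu — identical.
Codon 4: GCG Ala / GCG Ala — identical.
Codon 5: AAA Lys / AAG Lys — synonymous.
Codon 6: CCT Pro / CCG Pro — synonymous.
Nonsynonymous differences: 1.

1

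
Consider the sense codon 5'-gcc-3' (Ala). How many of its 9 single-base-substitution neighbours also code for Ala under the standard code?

3

Position 1: none → 0 synonymous.
Position 2: none → 0 synonymous.
Position 3: GCT, GCA, GCG → 3 synonymous.
Total: 0 + 0 + 3 = 3.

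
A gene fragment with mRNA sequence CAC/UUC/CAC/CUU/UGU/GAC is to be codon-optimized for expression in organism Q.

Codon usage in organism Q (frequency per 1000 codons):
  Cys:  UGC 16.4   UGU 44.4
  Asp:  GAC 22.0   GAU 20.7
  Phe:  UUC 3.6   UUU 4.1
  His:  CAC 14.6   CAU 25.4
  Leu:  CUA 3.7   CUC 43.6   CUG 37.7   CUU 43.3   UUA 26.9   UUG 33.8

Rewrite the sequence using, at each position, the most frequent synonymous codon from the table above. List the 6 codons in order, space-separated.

Codon 1 (His): best is CAU at 25.4.
Codon 2 (Phe): best is UUU at 4.1.
Codon 3 (His): best is CAU at 25.4.
Codon 4 (Leu): best is CUC at 43.6.
Codon 5 (Cys): best is UGU at 44.4.
Codon 6 (Asp): best is GAC at 22.0.

CAU UUU CAU CUC UGU GAC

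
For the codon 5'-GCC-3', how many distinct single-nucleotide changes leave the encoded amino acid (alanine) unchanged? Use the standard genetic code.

3

Position 1: none → 0 synonymous.
Position 2: none → 0 synonymous.
Position 3: GCT, GCA, GCG → 3 synonymous.
Total: 0 + 0 + 3 = 3.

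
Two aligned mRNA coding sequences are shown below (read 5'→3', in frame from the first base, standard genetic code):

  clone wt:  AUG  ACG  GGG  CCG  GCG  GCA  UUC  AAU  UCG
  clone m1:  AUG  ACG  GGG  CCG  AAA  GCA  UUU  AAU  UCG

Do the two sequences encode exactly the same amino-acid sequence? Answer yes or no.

no

Codon 1: AUG Met / AUG Met — identical.
Codon 2: ACG Thr / ACG Thr — identical.
Codon 3: GGG Gly / GGG Gly — identical.
Codon 4: CCG Pro / CCG Pro — identical.
Codon 5: GCG Ala / AAA Lys — nonsynonymous.
Codon 6: GCA Ala / GCA Ala — identical.
Codon 7: UUC Phe / UUU Phe — synonymous.
Codon 8: AAU Asn / AAU Asn — identical.
Codon 9: UCG Ser / UCG Ser — identical.
Nonsynonymous differences: 1 → different protein.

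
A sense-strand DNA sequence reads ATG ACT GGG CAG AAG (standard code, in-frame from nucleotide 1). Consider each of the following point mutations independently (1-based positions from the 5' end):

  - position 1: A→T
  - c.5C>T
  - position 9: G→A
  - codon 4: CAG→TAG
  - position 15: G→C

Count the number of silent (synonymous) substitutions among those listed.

1

Codon 1: ATG (Met) → TTG (Leu) — missense.
Codon 2: ACT (Thr) → ATT (Ile) — missense.
Codon 3: GGG (Gly) → GGA (Gly) — synonymous.
Codon 4: CAG (Gln) → TAG (Stop) — nonsense.
Codon 5: AAG (Lys) → AAC (Asn) — missense.
Synonymous: 1 of 5.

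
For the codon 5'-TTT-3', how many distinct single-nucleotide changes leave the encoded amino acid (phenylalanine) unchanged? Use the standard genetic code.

1

Position 1: none → 0 synonymous.
Position 2: none → 0 synonymous.
Position 3: TTC → 1 synonymous.
Total: 0 + 0 + 1 = 1.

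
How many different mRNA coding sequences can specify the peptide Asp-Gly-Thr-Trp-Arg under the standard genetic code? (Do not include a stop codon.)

192

Asp: 2 codons.
Gly: 4 codons.
Thr: 4 codons.
Trp: 1 codon.
Arg: 6 codons.
2 × 4 × 4 × 1 × 6 = 192.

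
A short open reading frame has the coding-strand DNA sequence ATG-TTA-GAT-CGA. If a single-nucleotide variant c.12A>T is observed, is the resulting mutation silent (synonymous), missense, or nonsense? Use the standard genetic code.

silent

Position 12 falls in codon 4: CGA → Arg.
After the substitution the codon is CGT → Arg.
Both encode Arg, so the change is synonymous.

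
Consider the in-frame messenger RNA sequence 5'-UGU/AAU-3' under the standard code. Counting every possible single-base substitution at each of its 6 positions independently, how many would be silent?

Codon 1 (UGU, Cys): 1 synonymous substitution.
Codon 2 (AAU, Asn): 1 synonymous substitution.
Total: 1 + 1 = 2.

2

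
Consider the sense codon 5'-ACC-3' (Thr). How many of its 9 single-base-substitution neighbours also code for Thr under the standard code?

3

Position 1: none → 0 synonymous.
Position 2: none → 0 synonymous.
Position 3: ACU, ACA, ACG → 3 synonymous.
Total: 0 + 0 + 3 = 3.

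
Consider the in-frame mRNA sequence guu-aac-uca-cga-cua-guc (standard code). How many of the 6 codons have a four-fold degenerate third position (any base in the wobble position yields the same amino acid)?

5

Codon 1 GUU (Val): third position 4-fold.
Codon 2 AAC (Asn): third position 2-fold.
Codon 3 UCA (Ser): third position 4-fold.
Codon 4 CGA (Arg): third position 4-fold.
Codon 5 CUA (Leu): third position 4-fold.
Codon 6 GUC (Val): third position 4-fold.
Four-fold degenerate third positions: 5.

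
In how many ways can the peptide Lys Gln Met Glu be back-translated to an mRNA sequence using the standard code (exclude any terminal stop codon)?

Lys: 2 codons.
Gln: 2 codons.
Met: 1 codon.
Glu: 2 codons.
2 × 2 × 1 × 2 = 8.

8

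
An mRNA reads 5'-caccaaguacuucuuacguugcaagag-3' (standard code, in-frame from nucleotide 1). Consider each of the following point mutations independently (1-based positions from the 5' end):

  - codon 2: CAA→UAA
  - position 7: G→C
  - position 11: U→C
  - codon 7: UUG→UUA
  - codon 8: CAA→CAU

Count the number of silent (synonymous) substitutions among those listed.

Codon 2: CAA (Gln) → UAA (Stop) — nonsense.
Codon 3: GUA (Val) → CUA (Leu) — missense.
Codon 4: CUU (Leu) → CCU (Pro) — missense.
Codon 7: UUG (Leu) → UUA (Leu) — synonymous.
Codon 8: CAA (Gln) → CAU (His) — missense.
Synonymous: 1 of 5.

1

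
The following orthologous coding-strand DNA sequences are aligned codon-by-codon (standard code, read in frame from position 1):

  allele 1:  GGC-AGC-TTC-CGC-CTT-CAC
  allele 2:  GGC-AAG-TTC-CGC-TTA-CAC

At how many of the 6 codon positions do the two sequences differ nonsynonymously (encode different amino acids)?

Codon 1: GGC Gly / GGC Gly — identical.
Codon 2: AGC Ser / AAG Lys — nonsynonymous.
Codon 3: TTC Phe / TTC Phe — identical.
Codon 4: CGC Arg / CGC Arg — identical.
Codon 5: CTT Leu / TTA Leu — synonymous.
Codon 6: CAC His / CAC His — identical.
Nonsynonymous differences: 1.

1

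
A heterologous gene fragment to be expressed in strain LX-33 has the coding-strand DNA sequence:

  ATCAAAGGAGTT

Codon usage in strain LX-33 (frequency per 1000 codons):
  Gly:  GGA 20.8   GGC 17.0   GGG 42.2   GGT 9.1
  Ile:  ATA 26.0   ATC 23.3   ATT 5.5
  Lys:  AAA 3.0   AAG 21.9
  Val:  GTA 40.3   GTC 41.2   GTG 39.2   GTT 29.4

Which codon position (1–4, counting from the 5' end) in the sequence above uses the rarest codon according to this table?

2

Codon 1 ATC (Ile): 23.3 per 1000.
Codon 2 AAA (Lys): 3.0 per 1000.
Codon 3 GGA (Gly): 20.8 per 1000.
Codon 4 GTT (Val): 29.4 per 1000.
Lowest frequency is 3.0 at codon 2.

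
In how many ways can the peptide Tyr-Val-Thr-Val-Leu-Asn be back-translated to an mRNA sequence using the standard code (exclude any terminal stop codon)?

1536

Tyr: 2 codons.
Val: 4 codons.
Thr: 4 codons.
Val: 4 codons.
Leu: 6 codons.
Asn: 2 codons.
2 × 4 × 4 × 4 × 6 × 2 = 1536.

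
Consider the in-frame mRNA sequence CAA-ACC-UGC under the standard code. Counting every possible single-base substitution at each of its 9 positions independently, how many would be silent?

Codon 1 (CAA, Gln): 1 synonymous substitution.
Codon 2 (ACC, Thr): 3 synonymous substitutions.
Codon 3 (UGC, Cys): 1 synonymous substitution.
Total: 1 + 3 + 1 = 5.

5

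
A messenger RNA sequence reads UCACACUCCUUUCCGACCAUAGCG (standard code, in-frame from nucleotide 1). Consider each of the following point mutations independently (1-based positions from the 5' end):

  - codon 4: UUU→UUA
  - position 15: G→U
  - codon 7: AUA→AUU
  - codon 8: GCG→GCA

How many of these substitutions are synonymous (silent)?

Codon 4: UUU (Phe) → UUA (Leu) — missense.
Codon 5: CCG (Pro) → CCU (Pro) — synonymous.
Codon 7: AUA (Ile) → AUU (Ile) — synonymous.
Codon 8: GCG (Ala) → GCA (Ala) — synonymous.
Synonymous: 3 of 4.

3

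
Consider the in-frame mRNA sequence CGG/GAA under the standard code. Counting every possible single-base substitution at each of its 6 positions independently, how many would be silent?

5

Codon 1 (CGG, Arg): 4 synonymous substitutions.
Codon 2 (GAA, Glu): 1 synonymous substitution.
Total: 4 + 1 = 5.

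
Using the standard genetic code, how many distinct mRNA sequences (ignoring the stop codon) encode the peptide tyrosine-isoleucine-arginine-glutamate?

Tyr: 2 codons.
Ile: 3 codons.
Arg: 6 codons.
Glu: 2 codons.
2 × 3 × 6 × 2 = 72.

72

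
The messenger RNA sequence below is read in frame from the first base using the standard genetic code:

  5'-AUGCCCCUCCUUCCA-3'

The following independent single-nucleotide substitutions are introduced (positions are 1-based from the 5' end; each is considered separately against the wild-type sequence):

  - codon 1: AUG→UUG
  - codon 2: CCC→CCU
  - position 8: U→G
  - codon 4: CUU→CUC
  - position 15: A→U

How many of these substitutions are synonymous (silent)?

Codon 1: AUG (Met) → UUG (Leu) — missense.
Codon 2: CCC (Pro) → CCU (Pro) — synonymous.
Codon 3: CUC (Leu) → CGC (Arg) — missense.
Codon 4: CUU (Leu) → CUC (Leu) — synonymous.
Codon 5: CCA (Pro) → CCU (Pro) — synonymous.
Synonymous: 3 of 5.

3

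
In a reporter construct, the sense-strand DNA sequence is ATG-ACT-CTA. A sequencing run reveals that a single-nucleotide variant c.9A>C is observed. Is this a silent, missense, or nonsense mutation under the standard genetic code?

Position 9 falls in codon 3: CTA → Leu.
After the substitution the codon is CTC → Leu.
Both encode Leu, so the change is synonymous.

silent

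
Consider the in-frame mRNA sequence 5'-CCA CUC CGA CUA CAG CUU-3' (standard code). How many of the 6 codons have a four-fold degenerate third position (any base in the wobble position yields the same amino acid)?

Codon 1 CCA (Pro): third position 4-fold.
Codon 2 CUC (Leu): third position 4-fold.
Codon 3 CGA (Arg): third position 4-fold.
Codon 4 CUA (Leu): third position 4-fold.
Codon 5 CAG (Gln): third position 2-fold.
Codon 6 CUU (Leu): third position 4-fold.
Four-fold degenerate third positions: 5.

5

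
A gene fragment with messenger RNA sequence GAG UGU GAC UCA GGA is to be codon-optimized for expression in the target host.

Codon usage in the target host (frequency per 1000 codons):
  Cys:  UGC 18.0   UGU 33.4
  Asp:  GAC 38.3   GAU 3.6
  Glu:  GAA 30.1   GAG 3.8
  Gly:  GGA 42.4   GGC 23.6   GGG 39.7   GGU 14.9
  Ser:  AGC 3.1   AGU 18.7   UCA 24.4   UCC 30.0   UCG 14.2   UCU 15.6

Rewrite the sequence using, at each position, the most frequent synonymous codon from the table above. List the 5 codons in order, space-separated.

Codon 1 (Glu): best is GAA at 30.1.
Codon 2 (Cys): best is UGU at 33.4.
Codon 3 (Asp): best is GAC at 38.3.
Codon 4 (Ser): best is UCC at 30.0.
Codon 5 (Gly): best is GGA at 42.4.

GAA UGU GAC UCC GGA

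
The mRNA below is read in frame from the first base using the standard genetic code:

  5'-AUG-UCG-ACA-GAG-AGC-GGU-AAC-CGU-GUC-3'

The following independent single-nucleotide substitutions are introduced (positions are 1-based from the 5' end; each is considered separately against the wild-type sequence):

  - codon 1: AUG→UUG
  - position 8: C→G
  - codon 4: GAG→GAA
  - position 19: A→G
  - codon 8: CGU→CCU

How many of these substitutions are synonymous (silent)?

1

Codon 1: AUG (Met) → UUG (Leu) — missense.
Codon 3: ACA (Thr) → AGA (Arg) — missense.
Codon 4: GAG (Glu) → GAA (Glu) — synonymous.
Codon 7: AAC (Asn) → GAC (Asp) — missense.
Codon 8: CGU (Arg) → CCU (Pro) — missense.
Synonymous: 1 of 5.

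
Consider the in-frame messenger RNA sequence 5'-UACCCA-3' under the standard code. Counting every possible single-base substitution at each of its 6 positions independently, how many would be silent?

4

Codon 1 (UAC, Tyr): 1 synonymous substitution.
Codon 2 (CCA, Pro): 3 synonymous substitutions.
Total: 1 + 3 = 4.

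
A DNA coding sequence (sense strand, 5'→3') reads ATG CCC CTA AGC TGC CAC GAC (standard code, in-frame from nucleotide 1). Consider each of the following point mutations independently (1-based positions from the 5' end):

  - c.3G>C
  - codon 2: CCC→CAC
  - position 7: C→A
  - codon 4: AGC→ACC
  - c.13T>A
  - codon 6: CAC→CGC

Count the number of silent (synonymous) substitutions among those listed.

Codon 1: ATG (Met) → ATC (Ile) — missense.
Codon 2: CCC (Pro) → CAC (His) — missense.
Codon 3: CTA (Leu) → ATA (Ile) — missense.
Codon 4: AGC (Ser) → ACC (Thr) — missense.
Codon 5: TGC (Cys) → AGC (Ser) — missense.
Codon 6: CAC (His) → CGC (Arg) — missense.
Synonymous: 0 of 6.

0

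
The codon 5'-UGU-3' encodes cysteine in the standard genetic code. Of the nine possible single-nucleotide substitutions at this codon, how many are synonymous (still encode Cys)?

Position 1: none → 0 synonymous.
Position 2: none → 0 synonymous.
Position 3: UGC → 1 synonymous.
Total: 0 + 0 + 1 = 1.

1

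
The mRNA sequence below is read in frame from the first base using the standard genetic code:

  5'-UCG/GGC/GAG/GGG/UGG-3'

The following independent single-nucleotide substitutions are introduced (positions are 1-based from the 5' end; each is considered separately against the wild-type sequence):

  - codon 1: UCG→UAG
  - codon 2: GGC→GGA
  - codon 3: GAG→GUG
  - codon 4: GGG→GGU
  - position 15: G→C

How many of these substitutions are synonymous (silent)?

Codon 1: UCG (Ser) → UAG (Stop) — nonsense.
Codon 2: GGC (Gly) → GGA (Gly) — synonymous.
Codon 3: GAG (Glu) → GUG (Val) — missense.
Codon 4: GGG (Gly) → GGU (Gly) — synonymous.
Codon 5: UGG (Trp) → UGC (Cys) — missense.
Synonymous: 2 of 5.

2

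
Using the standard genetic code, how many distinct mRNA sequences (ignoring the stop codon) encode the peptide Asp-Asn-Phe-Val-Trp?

32

Asp: 2 codons.
Asn: 2 codons.
Phe: 2 codons.
Val: 4 codons.
Trp: 1 codon.
2 × 2 × 2 × 4 × 1 = 32.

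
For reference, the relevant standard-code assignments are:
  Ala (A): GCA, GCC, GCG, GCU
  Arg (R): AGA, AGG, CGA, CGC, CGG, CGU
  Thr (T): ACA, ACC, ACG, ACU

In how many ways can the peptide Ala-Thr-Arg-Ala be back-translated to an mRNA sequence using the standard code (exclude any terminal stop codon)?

Ala: 4 codons.
Thr: 4 codons.
Arg: 6 codons.
Ala: 4 codons.
4 × 4 × 6 × 4 = 384.

384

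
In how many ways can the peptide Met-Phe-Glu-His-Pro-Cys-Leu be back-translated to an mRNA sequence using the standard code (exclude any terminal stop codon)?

Met: 1 codon.
Phe: 2 codons.
Glu: 2 codons.
His: 2 codons.
Pro: 4 codons.
Cys: 2 codons.
Leu: 6 codons.
1 × 2 × 2 × 2 × 4 × 2 × 6 = 384.

384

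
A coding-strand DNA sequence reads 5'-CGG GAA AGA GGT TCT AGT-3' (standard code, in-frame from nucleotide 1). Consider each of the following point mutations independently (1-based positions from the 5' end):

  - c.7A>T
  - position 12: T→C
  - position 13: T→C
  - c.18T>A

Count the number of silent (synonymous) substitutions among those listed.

Codon 3: AGA (Arg) → TGA (Stop) — nonsense.
Codon 4: GGT (Gly) → GGC (Gly) — synonymous.
Codon 5: TCT (Ser) → CCT (Pro) — missense.
Codon 6: AGT (Ser) → AGA (Arg) — missense.
Synonymous: 1 of 4.

1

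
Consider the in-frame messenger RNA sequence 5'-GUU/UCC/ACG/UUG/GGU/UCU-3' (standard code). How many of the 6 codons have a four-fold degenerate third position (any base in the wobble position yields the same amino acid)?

5

Codon 1 GUU (Val): third position 4-fold.
Codon 2 UCC (Ser): third position 4-fold.
Codon 3 ACG (Thr): third position 4-fold.
Codon 4 UUG (Leu): third position 2-fold.
Codon 5 GGU (Gly): third position 4-fold.
Codon 6 UCU (Ser): third position 4-fold.
Four-fold degenerate third positions: 5.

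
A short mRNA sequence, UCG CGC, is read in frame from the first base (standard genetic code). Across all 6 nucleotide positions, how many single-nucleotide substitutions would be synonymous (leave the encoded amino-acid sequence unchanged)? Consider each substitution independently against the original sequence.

Codon 1 (UCG, Ser): 3 synonymous substitutions.
Codon 2 (CGC, Arg): 3 synonymous substitutions.
Total: 3 + 3 = 6.

6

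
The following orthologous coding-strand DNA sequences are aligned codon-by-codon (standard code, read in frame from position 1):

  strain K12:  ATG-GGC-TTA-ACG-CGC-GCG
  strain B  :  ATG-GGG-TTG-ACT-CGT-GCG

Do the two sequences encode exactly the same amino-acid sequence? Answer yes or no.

yes

Codon 1: ATG Met / ATG Met — identical.
Codon 2: GGC Gly / GGG Gly — synonymous.
Codon 3: TTA Leu / TTG Leu — synonymous.
Codon 4: ACG Thr / ACT Thr — synonymous.
Codon 5: CGC Arg / CGT Arg — synonymous.
Codon 6: GCG Ala / GCG Ala — identical.
Nonsynonymous differences: 0 → same protein.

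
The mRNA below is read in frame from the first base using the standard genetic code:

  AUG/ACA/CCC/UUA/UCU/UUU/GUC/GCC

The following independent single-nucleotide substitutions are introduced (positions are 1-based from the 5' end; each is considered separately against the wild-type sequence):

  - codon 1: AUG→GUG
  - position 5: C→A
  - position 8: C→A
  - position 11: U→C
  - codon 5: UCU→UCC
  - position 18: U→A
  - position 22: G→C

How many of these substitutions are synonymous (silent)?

Codon 1: AUG (Met) → GUG (Val) — missense.
Codon 2: ACA (Thr) → AAA (Lys) — missense.
Codon 3: CCC (Pro) → CAC (His) — missense.
Codon 4: UUA (Leu) → UCA (Ser) — missense.
Codon 5: UCU (Ser) → UCC (Ser) — synonymous.
Codon 6: UUU (Phe) → UUA (Leu) — missense.
Codon 8: GCC (Ala) → CCC (Pro) — missense.
Synonymous: 1 of 7.

1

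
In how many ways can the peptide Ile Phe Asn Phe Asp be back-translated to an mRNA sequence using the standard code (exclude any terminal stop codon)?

48

Ile: 3 codons.
Phe: 2 codons.
Asn: 2 codons.
Phe: 2 codons.
Asp: 2 codons.
3 × 2 × 2 × 2 × 2 = 48.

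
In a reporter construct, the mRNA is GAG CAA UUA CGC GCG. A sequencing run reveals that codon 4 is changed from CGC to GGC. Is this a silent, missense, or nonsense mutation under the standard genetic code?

Position 10 falls in codon 4: CGC → Arg.
After the substitution the codon is GGC → Gly.
Arg ≠ Gly, so this is a missense mutation.

missense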